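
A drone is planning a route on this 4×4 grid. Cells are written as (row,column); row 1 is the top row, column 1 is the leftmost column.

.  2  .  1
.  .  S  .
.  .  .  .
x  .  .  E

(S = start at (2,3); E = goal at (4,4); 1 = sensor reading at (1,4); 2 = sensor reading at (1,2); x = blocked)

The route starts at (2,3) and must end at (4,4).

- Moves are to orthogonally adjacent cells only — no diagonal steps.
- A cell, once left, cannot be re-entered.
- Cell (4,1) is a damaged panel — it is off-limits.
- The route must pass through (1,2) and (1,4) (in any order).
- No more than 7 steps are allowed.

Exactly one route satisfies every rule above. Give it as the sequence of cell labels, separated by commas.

The budget equals the shortest possible length, so every move has to be on a shortest route through the required cells.
Route from (2,3): left 1 to (2,2), up 1 to (1,2), right 2 to (1,4), down 3 to (4,4) — 7 moves in all.
Check: all required cells visited; 7 ≤ 7 moves.

(2,3), (2,2), (1,2), (1,3), (1,4), (2,4), (3,4), (4,4)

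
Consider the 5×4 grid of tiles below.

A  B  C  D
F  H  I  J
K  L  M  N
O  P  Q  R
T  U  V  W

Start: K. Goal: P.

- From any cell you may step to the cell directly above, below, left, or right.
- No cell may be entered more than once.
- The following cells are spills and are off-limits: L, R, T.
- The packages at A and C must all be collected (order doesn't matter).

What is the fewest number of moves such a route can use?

Any route passes through A and C in some order between K and P. Summing Manhattan distances along each leg and taking the cheapest ordering (K → A → C → P) gives a lower bound of 2 + 2 + 4 = 8 moves.
A route of 8 moves achieves this: K → F → A → B → C → I → M → Q → P.
Since 8 matches the lower bound, it is optimal.

8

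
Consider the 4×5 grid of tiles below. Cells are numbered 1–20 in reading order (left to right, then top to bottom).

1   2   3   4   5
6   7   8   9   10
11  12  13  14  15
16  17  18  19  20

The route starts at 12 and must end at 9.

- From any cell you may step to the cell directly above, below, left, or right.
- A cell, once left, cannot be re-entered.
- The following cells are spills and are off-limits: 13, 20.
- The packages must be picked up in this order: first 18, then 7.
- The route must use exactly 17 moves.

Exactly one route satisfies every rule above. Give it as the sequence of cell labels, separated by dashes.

The waypoints must appear in the order 18, 7, with no cell reused.
Route from 12: left to 11, down to 16, 3× right (reaching 19), up to 14, right to 15, 2× up (reaching 5), 4× left (reaching 1), down to 6, 3× right (reaching 9) — 17 moves in all.
Check: order respected (18 at step 4, 7 at step 15); 17 moves as required.

12 - 11 - 16 - 17 - 18 - 19 - 14 - 15 - 10 - 5 - 4 - 3 - 2 - 1 - 6 - 7 - 8 - 9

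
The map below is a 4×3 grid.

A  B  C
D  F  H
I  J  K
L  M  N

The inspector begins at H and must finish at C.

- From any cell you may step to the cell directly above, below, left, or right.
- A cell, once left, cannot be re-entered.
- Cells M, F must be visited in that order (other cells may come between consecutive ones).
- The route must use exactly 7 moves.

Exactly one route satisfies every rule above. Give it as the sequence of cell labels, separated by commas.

The waypoints must appear in the order M, F, with no cell reused.
Route from H: 2× down (reaching N), left to M, 3× up (reaching B), right to C — 7 moves in all.
Check: order respected (M at step 3, F at step 5); 7 moves as required.

H, K, N, M, J, F, B, C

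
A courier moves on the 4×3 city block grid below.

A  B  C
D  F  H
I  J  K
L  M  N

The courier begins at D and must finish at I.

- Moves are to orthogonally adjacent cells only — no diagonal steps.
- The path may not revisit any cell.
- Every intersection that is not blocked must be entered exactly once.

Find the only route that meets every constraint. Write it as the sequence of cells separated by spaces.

D A B C H F J K N M L I

Need to visit all 12 open cells exactly once, starting at D and ending at I.
Cell C has only two open neighbours (H and B), so the path must pass straight through it: one of those is the cell it's entered from and the other is where it exits.
Route from D: up to A, 2× right (reaching C), down to H, left to F, down to J, right to K, down to N, 2× left (reaching L), up to I — 11 moves in all.
Check: all 12 open cells covered.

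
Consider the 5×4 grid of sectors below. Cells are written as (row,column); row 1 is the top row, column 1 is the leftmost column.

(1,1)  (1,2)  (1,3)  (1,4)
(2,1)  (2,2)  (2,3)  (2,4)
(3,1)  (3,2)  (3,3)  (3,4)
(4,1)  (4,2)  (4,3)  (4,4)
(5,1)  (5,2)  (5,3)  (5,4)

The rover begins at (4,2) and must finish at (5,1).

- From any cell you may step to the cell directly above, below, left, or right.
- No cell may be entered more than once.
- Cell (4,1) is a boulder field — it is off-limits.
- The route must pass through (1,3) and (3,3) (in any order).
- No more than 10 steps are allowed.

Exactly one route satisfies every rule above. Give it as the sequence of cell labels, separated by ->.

Any route must reach (1,3) and (3,3) and still end at (5,1) within 10 moves, so the order of the required stops is forced.
Route from (4,2): 3× up (reaching (1,2)), right to (1,3), 4× down (reaching (5,3)), 2× left (reaching (5,1)) — 10 moves in all.
Check: all required cells visited; 10 ≤ 10 moves.

(4,2) -> (3,2) -> (2,2) -> (1,2) -> (1,3) -> (2,3) -> (3,3) -> (4,3) -> (5,3) -> (5,2) -> (5,1)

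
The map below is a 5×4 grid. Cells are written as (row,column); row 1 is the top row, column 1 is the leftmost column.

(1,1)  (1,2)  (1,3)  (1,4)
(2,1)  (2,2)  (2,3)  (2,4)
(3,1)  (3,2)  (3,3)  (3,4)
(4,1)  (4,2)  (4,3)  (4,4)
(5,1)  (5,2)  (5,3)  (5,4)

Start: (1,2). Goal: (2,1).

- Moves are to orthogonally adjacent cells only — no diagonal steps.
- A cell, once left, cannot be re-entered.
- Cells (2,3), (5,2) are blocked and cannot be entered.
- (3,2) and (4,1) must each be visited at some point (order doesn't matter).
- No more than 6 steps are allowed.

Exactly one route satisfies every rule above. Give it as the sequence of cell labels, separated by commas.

(1,2), (2,2), (3,2), (4,2), (4,1), (3,1), (2,1)

The budget equals the shortest possible length, so every move has to be on a shortest route through the required cells.
Route from (1,2): down 3 to (4,2), left 1 to (4,1), up 2 to (2,1) — 6 moves in all.
Check: all required cells visited; 6 ≤ 6 moves.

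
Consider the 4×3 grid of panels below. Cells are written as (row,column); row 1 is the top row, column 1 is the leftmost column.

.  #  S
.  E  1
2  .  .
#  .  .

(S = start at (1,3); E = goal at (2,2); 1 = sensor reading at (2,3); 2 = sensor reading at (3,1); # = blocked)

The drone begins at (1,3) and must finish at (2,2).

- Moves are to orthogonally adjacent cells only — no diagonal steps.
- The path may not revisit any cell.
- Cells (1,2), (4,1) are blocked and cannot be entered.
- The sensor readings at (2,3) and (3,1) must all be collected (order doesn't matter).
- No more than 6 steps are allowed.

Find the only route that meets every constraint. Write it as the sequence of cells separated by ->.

The budget equals the shortest possible length, so every move has to be on a shortest route through the required cells.
Route from (1,3): down 2 to (3,3), left 2 to (3,1), up 1 to (2,1), right 1 to (2,2) — 6 moves in all.
Check: all required cells visited; 6 ≤ 6 moves.

(1,3) -> (2,3) -> (3,3) -> (3,2) -> (3,1) -> (2,1) -> (2,2)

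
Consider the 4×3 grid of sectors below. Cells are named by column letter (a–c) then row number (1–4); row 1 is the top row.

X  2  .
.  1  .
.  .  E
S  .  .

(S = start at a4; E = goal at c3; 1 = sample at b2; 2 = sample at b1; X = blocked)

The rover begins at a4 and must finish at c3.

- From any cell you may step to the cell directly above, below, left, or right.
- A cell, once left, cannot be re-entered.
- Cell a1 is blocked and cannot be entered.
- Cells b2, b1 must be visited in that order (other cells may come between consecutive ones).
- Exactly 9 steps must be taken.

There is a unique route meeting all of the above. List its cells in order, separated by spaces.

The waypoints must appear in the order b2, b1, with no cell reused.
Route from a4: right 1 to b4, up 1 to b3, left 1 to a3, up 1 to a2, right 1 to b2, up 1 to b1, right 1 to c1, down 2 to c3 — 9 moves in all.
Check: order respected (1 at step 5, 2 at step 6); 9 moves as required.

a4 b4 b3 a3 a2 b2 b1 c1 c2 c3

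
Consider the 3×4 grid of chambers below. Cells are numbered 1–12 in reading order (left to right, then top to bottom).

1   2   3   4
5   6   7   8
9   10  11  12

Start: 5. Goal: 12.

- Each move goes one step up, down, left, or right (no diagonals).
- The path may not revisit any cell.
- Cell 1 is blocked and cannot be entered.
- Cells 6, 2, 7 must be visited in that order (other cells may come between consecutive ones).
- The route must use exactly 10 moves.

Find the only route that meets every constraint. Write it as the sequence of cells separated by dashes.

The waypoints must appear in the order 6, 2, 7, with no cell reused.
Route from 5: down to 9, right to 10, 2× up (reaching 2), 2× right (reaching 4), down to 8, left to 7, down to 11, right to 12 — 10 moves in all.
Check: order respected (6 at step 3, 2 at step 4, 7 at step 8); 10 moves as required.

5 - 9 - 10 - 6 - 2 - 3 - 4 - 8 - 7 - 11 - 12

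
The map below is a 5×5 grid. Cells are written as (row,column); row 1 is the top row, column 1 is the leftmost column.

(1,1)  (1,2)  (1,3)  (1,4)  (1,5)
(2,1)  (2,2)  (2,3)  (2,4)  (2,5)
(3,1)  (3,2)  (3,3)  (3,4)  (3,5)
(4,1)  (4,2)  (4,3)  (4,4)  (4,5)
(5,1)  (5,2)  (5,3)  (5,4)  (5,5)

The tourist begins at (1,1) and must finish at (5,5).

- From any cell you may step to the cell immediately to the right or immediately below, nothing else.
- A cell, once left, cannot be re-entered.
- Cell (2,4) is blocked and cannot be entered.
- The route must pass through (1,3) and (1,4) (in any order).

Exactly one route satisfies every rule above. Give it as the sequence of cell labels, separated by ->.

(1,1) -> (1,2) -> (1,3) -> (1,4) -> (1,5) -> (2,5) -> (3,5) -> (4,5) -> (5,5)

Moves only go right or down, so the column and row indices never decrease.
Route from (1,1): right 4 to (1,5), down 4 to (5,5) — 8 moves in all.
Check: all required cells visited.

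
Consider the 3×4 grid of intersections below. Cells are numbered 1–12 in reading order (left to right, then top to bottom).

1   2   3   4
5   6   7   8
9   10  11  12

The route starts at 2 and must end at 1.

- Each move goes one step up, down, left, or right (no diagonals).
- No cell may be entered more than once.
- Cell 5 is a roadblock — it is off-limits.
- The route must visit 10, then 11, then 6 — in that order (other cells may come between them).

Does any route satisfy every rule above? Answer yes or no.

no

Every way from 10 onward to 1 runs back through 2, which the route has already used — so it cannot be completed without a revisit.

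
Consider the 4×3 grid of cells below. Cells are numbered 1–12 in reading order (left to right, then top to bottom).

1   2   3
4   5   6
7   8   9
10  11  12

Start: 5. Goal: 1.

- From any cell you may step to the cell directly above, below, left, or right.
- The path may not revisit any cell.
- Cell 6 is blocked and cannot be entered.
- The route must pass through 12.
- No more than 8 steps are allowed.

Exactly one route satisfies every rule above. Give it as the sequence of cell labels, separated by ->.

5 -> 8 -> 9 -> 12 -> 11 -> 10 -> 7 -> 4 -> 1

The budget equals the shortest possible length, so every move has to be on a shortest route through the required cells.
Route from 5: down 1 to 8, right 1 to 9, down 1 to 12, left 2 to 10, up 3 to 1 — 8 moves in all.
Check: all required cells visited; 8 ≤ 8 moves.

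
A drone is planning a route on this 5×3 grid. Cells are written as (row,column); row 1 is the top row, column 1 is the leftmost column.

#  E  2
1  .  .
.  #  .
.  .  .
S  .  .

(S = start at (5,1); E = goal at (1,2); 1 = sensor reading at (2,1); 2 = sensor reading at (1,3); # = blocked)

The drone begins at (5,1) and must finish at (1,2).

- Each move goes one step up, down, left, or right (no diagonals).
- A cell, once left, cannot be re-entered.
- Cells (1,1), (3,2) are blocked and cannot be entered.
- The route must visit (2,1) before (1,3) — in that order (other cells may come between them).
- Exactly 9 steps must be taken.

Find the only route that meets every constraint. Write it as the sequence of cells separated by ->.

The waypoints must appear in the order (2,1), (1,3), with no cell reused.
Route from (5,1): right to (5,2), up to (4,2), left to (4,1), 2× up (reaching (2,1)), 2× right (reaching (2,3)), up to (1,3), left to (1,2) — 9 moves in all.
Check: order respected (1 at step 5, 2 at step 8); 9 moves as required.

(5,1) -> (5,2) -> (4,2) -> (4,1) -> (3,1) -> (2,1) -> (2,2) -> (2,3) -> (1,3) -> (1,2)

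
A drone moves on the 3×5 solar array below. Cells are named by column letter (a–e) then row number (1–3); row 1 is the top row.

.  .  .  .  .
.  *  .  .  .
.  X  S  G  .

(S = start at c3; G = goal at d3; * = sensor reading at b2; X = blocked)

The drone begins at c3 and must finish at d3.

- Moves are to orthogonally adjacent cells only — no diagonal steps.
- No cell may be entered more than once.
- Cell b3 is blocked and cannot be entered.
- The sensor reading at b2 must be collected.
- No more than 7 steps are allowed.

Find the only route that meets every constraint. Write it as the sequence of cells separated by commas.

c3, c2, b2, b1, c1, d1, d2, d3

Any route must reach b2 and still end at d3 within 7 moves, so the order of the required stops is forced.
Route from c3: up 1 to c2, left 1 to b2, up 1 to b1, right 2 to d1, down 2 to d3 — 7 moves in all.
Check: all required cells visited; 7 ≤ 7 moves.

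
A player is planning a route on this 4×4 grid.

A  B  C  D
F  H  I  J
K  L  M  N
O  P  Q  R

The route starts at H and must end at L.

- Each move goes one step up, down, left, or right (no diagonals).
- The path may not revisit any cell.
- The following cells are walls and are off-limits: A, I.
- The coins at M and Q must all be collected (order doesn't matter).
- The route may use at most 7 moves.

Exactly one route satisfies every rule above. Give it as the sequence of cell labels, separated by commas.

The budget equals the shortest possible length, so every move has to be on a shortest route through the required cells.
Route from H: left 1 to F, down 2 to O, right 2 to Q, up 1 to M, left 1 to L — 7 moves in all.
Check: all required cells visited; 7 ≤ 7 moves.

H, F, K, O, P, Q, M, L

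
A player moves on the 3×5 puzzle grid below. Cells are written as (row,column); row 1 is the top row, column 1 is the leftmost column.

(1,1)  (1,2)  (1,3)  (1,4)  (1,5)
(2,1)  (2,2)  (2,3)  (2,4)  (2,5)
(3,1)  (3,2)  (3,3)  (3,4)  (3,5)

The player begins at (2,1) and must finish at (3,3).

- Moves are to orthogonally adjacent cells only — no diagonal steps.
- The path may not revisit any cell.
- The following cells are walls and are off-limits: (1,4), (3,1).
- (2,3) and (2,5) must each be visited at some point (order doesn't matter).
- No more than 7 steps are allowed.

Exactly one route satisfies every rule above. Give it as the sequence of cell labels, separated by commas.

The 7-move cap with required stops at (2,3), (2,5) leaves no slack for detours.
Route from (2,1): right 4 to (2,5), down 1 to (3,5), left 2 to (3,3) — 7 moves in all.
Check: all required cells visited; 7 ≤ 7 moves.

(2,1), (2,2), (2,3), (2,4), (2,5), (3,5), (3,4), (3,3)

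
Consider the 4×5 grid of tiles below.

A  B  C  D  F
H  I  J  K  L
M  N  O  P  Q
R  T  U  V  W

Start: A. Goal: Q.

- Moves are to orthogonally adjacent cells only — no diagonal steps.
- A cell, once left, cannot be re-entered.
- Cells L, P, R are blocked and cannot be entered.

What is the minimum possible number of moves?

8

The Manhattan distance from A to Q is |1−3| + |1−5| = 6, so at least 6 moves are needed.
That bound ignores the blocked cells. Measuring each leg by the fewest moves that actually steer around them (A→Q: 8) raises the lower bound to 8.
A route of 8 moves exists: A → H → M → N → T → U → V → W → Q.
Since 8 matches that lower bound, it is optimal.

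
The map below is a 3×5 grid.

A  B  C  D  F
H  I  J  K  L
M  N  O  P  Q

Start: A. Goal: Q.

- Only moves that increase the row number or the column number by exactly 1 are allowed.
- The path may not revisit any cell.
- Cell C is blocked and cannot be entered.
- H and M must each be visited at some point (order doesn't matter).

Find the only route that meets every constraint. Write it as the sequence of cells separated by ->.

A -> H -> M -> N -> O -> P -> Q

Moves only go right or down, so the column and row indices never decrease.
Route from A: down 2 to M, right 4 to Q — 6 moves in all.
Check: all required cells visited.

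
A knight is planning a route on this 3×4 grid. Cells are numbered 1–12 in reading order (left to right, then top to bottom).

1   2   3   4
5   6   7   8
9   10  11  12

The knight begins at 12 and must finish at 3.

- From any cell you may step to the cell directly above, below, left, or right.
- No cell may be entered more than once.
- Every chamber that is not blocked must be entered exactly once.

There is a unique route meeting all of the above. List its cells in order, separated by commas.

Need to visit all 12 open cells exactly once, starting at 12 and ending at 3.
Cell 4 has only two open neighbours (8 and 3), so the path must pass straight through it: one of those is the cell it's entered from and the other is where it exits.
Route from 12: left 3 to 9, up 2 to 1, right 1 to 2, down 1 to 6, right 2 to 8, up 1 to 4, left 1 to 3 — 11 moves in all.
Check: all 12 open cells covered.

12, 11, 10, 9, 5, 1, 2, 6, 7, 8, 4, 3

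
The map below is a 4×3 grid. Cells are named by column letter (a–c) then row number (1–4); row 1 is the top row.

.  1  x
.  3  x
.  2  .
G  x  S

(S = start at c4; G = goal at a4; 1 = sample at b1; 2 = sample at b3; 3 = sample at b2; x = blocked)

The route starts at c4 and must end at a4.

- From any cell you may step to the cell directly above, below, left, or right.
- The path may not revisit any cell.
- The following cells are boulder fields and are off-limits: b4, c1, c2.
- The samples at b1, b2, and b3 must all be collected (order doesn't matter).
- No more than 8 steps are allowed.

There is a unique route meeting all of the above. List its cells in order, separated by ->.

The 8-move cap with required stops at b1, b2, b3 leaves no slack for detours.
Route from c4: up to c3, left to b3, 2× up (reaching b1), left to a1, 3× down (reaching a4) — 8 moves in all.
Check: all required cells visited; 8 ≤ 8 moves.

c4 -> c3 -> b3 -> b2 -> b1 -> a1 -> a2 -> a3 -> a4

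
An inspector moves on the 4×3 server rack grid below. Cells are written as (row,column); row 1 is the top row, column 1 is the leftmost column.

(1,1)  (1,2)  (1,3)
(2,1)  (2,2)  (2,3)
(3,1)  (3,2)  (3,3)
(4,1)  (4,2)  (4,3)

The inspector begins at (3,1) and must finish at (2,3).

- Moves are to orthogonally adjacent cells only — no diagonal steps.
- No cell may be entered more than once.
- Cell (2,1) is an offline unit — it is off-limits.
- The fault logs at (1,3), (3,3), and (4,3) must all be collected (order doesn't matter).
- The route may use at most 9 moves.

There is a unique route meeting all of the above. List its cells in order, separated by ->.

The 9-move cap with required stops at (1,3), (3,3), (4,3) leaves no slack for detours.
Route from (3,1): down to (4,1), 2× right (reaching (4,3)), up to (3,3), left to (3,2), 2× up (reaching (1,2)), right to (1,3), down to (2,3) — 9 moves in all.
Check: all required cells visited; 9 ≤ 9 moves.

(3,1) -> (4,1) -> (4,2) -> (4,3) -> (3,3) -> (3,2) -> (2,2) -> (1,2) -> (1,3) -> (2,3)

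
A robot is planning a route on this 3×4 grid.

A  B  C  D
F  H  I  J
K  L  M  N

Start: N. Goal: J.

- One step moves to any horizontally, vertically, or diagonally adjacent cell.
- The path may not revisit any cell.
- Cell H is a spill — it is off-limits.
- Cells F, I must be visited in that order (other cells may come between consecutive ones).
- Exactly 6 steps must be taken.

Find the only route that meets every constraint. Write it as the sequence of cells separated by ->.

N -> M -> L -> F -> B -> I -> J

The waypoints must appear in the order F, I, with no cell reused.
Route from N: 2× left (reaching L), up-left to F, up-right to B, down-right to I, right to J — 6 moves in all.
Check: order respected (F at step 3, I at step 5); 6 moves as required.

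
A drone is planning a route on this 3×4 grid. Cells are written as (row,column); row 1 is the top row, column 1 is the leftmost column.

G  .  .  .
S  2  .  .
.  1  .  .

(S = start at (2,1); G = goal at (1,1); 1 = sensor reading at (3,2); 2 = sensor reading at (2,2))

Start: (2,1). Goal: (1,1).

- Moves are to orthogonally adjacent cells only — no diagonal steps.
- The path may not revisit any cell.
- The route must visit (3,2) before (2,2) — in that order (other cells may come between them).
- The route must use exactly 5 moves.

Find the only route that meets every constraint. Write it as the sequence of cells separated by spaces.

The waypoints must appear in the order (3,2), (2,2), with no cell reused.
Route from (2,1): down to (3,1), right to (3,2), 2× up (reaching (1,2)), left to (1,1) — 5 moves in all.
Check: order respected (1 at step 2, 2 at step 3); 5 moves as required.

(2,1) (3,1) (3,2) (2,2) (1,2) (1,1)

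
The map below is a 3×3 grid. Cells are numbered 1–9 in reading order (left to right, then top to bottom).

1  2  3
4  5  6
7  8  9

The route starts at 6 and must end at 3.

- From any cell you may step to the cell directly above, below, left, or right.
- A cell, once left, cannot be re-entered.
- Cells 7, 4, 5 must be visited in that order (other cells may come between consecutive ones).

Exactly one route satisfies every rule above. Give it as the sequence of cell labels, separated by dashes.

6 - 9 - 8 - 7 - 4 - 5 - 2 - 3

The waypoints must appear in the order 7, 4, 5, with no cell reused.
Route from 6: down 1 to 9, left 2 to 7, up 1 to 4, right 1 to 5, up 1 to 2, right 1 to 3 — 7 moves in all.
Check: order respected (7 at step 3, 4 at step 4, 5 at step 5).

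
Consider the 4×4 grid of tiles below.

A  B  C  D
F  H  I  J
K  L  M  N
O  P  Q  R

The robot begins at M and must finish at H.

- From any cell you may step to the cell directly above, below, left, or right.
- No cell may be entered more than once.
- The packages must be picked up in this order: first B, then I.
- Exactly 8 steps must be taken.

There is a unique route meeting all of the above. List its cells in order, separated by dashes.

M - L - K - F - A - B - C - I - H

The waypoints must appear in the order B, I, with no cell reused.
Route from M: 2× left (reaching K), 2× up (reaching A), 2× right (reaching C), down to I, left to H — 8 moves in all.
Check: order respected (B at step 5, I at step 7); 8 moves as required.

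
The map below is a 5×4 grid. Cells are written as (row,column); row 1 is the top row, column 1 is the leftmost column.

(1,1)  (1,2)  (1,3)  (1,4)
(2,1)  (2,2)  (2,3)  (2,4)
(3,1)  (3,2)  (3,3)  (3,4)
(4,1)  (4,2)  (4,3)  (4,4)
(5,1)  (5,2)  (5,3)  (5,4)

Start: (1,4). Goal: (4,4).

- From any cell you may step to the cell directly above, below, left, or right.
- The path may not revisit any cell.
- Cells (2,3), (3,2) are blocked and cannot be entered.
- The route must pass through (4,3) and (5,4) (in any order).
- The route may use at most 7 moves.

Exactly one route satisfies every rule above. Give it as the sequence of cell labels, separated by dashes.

(1,4) - (2,4) - (3,4) - (3,3) - (4,3) - (5,3) - (5,4) - (4,4)

The 7-move cap with required stops at (4,3), (5,4) leaves no slack for detours.
Route from (1,4): down 2 to (3,4), left 1 to (3,3), down 2 to (5,3), right 1 to (5,4), up 1 to (4,4) — 7 moves in all.
Check: all required cells visited; 7 ≤ 7 moves.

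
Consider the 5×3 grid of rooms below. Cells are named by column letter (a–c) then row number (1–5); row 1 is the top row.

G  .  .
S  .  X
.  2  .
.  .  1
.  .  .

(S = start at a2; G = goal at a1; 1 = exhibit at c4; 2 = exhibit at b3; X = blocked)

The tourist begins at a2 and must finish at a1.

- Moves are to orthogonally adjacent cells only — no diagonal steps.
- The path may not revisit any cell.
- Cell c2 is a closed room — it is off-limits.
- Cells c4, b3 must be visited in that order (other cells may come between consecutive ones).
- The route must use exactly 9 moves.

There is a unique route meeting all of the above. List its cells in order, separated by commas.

The waypoints must appear in the order c4, b3, with no cell reused.
Route from a2: 2× down (reaching a4), 2× right (reaching c4), up to c3, left to b3, 2× up (reaching b1), left to a1 — 9 moves in all.
Check: order respected (1 at step 4, 2 at step 6); 9 moves as required.

a2, a3, a4, b4, c4, c3, b3, b2, b1, a1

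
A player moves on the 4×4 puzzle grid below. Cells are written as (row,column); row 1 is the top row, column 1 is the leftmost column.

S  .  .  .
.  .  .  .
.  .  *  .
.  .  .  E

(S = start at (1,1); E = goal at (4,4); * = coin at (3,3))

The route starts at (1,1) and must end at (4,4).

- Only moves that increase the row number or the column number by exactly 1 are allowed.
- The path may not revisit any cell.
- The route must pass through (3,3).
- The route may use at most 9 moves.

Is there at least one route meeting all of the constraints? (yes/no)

One route that works: (1,1) → (2,1) → (3,1) → (3,2) → (3,3) → (4,3) → (4,4).

yes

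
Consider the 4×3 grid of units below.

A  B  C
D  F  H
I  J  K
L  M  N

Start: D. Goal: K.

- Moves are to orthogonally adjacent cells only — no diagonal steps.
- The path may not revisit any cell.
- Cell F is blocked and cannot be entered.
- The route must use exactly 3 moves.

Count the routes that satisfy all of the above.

Need simple routes of exactly 3 moves from D to K (Manhattan distance 3, so 0 moves are spent on a detour and 0 undoing it).
Enumerating: D I J K.
That gives 1 route.

1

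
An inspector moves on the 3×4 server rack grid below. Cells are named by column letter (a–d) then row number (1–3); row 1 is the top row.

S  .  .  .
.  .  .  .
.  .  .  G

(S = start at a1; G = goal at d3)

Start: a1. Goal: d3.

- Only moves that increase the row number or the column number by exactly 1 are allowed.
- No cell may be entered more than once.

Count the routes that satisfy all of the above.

10

A right/down-only route from a1 to d3 makes exactly 2 down-moves and 3 right-moves in some order.
With no other constraints that would be C(5,2) = 10 routes.
That gives 10 routes.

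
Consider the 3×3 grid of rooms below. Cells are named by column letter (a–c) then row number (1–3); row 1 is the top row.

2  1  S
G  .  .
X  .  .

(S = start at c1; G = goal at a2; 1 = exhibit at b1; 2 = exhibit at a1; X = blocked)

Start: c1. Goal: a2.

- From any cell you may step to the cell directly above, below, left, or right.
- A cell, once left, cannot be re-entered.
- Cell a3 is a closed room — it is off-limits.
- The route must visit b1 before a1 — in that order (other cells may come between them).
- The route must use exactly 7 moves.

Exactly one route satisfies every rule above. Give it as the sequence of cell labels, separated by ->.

The waypoints must appear in the order b1, a1, with no cell reused.
Route from c1: down 2 to c3, left 1 to b3, up 2 to b1, left 1 to a1, down 1 to a2 — 7 moves in all.
Check: order respected (1 at step 5, 2 at step 6); 7 moves as required.

c1 -> c2 -> c3 -> b3 -> b2 -> b1 -> a1 -> a2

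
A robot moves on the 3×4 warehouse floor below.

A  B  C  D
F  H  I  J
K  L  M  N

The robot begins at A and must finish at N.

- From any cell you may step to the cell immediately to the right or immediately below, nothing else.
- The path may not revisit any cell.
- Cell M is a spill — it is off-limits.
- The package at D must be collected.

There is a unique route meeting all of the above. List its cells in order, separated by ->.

A -> B -> C -> D -> J -> N

Moves only go right or down, so the column and row indices never decrease.
Route from A: 3× right (reaching D), 2× down (reaching N) — 5 moves in all.
Check: all required cells visited.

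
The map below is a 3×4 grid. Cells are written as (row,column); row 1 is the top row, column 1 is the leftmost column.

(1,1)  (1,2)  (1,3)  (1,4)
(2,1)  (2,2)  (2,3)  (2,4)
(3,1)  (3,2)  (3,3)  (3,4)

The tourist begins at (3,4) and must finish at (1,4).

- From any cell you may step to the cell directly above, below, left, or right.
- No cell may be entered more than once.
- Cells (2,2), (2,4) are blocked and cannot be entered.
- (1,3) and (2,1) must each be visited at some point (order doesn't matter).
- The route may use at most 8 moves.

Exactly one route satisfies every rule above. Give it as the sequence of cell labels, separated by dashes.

(3,4) - (3,3) - (3,2) - (3,1) - (2,1) - (1,1) - (1,2) - (1,3) - (1,4)

Any route must reach (1,3) and (2,1) and still end at (1,4) within 8 moves, so the order of the required stops is forced.
Route from (3,4): left 3 to (3,1), up 2 to (1,1), right 3 to (1,4) — 8 moves in all.
Check: all required cells visited; 8 ≤ 8 moves.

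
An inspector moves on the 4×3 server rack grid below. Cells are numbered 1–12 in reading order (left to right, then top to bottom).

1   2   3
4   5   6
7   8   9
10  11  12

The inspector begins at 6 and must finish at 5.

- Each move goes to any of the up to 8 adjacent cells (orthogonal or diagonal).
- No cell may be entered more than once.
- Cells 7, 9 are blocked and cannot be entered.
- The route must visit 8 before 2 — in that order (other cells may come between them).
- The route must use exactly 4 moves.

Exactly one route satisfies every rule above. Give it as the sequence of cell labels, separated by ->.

6 -> 8 -> 4 -> 2 -> 5

The waypoints must appear in the order 8, 2, with no cell reused.
Route from 6: down-left to 8, up-left to 4, up-right to 2, down to 5 — 4 moves in all.
Check: order respected (8 at step 1, 2 at step 3); 4 moves as required.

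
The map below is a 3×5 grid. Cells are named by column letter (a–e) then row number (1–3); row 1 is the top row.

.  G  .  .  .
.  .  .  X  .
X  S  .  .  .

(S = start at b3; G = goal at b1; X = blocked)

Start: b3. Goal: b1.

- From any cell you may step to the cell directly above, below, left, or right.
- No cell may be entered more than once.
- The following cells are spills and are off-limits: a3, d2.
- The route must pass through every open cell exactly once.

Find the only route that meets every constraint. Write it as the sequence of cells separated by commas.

b3, c3, d3, e3, e2, e1, d1, c1, c2, b2, a2, a1, b1

Need to visit all 13 open cells exactly once, starting at b3 and ending at b1.
Cell a2 has only two open neighbours (a1 and b2), so the path must pass straight through it: one of those is the cell it's entered from and the other is where it exits.
Route from b3: right 3 to e3, up 2 to e1, left 2 to c1, down 1 to c2, left 2 to a2, up 1 to a1, right 1 to b1 — 12 moves in all.
Check: all 13 open cells covered.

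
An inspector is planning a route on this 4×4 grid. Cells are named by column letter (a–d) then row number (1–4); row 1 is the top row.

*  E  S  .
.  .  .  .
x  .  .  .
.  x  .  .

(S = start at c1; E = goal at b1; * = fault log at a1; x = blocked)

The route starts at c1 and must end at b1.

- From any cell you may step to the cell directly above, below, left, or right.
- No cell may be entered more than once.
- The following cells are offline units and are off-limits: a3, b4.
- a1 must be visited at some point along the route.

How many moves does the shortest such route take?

Any route passes through a1 somewhere between c1 and b1. Summing Manhattan distances along the two legs (c1 → a1 → b1) gives a lower bound of 2 + 1 = 3 moves.
The shortest route satisfying every rule uses 5 moves: c1 → c2 → b2 → a2 → a1 → b1.
The bound of 3 isn't tight here; checking systematically, no route of length 3 through 4 satisfies every constraint, so 5 is the minimum.

5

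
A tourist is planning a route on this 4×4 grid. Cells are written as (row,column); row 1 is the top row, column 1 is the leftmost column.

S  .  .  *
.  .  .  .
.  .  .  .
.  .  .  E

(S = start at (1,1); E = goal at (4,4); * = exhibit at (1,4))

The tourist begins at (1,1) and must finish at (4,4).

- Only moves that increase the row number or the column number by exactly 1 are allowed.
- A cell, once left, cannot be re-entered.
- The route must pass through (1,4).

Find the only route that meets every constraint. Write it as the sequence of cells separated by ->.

Moves only go right or down, so the column and row indices never decrease.
Route from (1,1): right 3 to (1,4), down 3 to (4,4) — 6 moves in all.
Check: all required cells visited.

(1,1) -> (1,2) -> (1,3) -> (1,4) -> (2,4) -> (3,4) -> (4,4)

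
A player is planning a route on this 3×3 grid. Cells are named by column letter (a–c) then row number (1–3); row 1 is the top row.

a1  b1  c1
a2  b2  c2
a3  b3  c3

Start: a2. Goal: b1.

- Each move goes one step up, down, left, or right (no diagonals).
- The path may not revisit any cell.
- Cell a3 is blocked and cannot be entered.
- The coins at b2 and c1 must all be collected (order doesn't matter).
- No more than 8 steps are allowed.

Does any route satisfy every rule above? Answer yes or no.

One route that works: a2 → b2 → c2 → c1 → b1.

yes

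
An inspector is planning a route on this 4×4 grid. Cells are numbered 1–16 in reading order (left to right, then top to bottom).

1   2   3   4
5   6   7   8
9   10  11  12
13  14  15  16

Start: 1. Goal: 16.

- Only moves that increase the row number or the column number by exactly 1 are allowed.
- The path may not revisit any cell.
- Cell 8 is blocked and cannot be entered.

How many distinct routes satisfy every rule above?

16

A right/down-only route from 1 to 16 makes exactly 3 down-moves and 3 right-moves in some order.
With no other constraints that would be C(6,3) = 20 routes.
Subtract routes through each blocked cell (inclusion–exclusion for overlaps): − through 8: 4 → 16.
That gives 16 routes.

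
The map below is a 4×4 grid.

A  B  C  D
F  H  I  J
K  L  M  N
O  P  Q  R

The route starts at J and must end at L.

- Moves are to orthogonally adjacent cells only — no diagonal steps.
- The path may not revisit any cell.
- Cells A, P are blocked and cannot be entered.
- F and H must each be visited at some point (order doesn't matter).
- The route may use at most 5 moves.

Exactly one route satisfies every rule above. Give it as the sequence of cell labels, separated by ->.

J -> I -> H -> F -> K -> L

The budget equals the shortest possible length, so every move has to be on a shortest route through the required cells.
Route from J: 3× left (reaching F), down to K, right to L — 5 moves in all.
Check: all required cells visited; 5 ≤ 5 moves.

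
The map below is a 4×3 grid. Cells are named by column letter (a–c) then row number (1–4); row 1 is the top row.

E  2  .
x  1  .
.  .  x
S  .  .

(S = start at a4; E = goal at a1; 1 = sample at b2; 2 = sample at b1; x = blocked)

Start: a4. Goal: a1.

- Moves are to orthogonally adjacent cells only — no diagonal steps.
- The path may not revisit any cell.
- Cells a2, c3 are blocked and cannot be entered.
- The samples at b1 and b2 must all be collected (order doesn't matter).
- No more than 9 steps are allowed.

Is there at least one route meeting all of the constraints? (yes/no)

One route that works: a4 → a3 → b3 → b2 → b1 → a1.

yes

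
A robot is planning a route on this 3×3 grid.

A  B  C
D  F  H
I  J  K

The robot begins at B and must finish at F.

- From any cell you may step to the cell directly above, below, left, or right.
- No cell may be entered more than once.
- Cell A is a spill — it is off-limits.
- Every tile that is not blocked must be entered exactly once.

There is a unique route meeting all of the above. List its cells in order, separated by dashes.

B - C - H - K - J - I - D - F

Need to visit all 8 open cells exactly once, starting at B and ending at F.
Route from B: right 1 to C, down 2 to K, left 2 to I, up 1 to D, right 1 to F — 7 moves in all.
Check: all 8 open cells covered.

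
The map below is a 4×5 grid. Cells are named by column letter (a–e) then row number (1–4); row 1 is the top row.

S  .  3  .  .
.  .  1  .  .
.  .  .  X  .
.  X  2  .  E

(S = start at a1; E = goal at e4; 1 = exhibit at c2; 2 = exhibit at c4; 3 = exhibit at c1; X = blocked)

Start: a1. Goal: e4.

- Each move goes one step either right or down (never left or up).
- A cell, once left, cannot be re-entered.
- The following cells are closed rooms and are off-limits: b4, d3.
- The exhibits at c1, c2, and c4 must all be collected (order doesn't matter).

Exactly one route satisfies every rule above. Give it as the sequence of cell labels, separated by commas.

Moves only go right or down, so the column and row indices never decrease.
Route from a1: 2× right (reaching c1), 3× down (reaching c4), 2× right (reaching e4) — 7 moves in all.
Check: all required cells visited.

a1, b1, c1, c2, c3, c4, d4, e4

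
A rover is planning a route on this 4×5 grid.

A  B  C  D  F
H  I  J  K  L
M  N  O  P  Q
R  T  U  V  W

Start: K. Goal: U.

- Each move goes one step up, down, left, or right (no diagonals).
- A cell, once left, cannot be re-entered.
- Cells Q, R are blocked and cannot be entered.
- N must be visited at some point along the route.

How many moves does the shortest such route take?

Any route passes through N somewhere between K and U. Summing Manhattan distances along the two legs (K → N → U) gives a lower bound of 3 + 2 = 5 moves.
A route of 5 moves achieves this: K → P → O → N → T → U.
Since 5 matches the lower bound, it is optimal.

5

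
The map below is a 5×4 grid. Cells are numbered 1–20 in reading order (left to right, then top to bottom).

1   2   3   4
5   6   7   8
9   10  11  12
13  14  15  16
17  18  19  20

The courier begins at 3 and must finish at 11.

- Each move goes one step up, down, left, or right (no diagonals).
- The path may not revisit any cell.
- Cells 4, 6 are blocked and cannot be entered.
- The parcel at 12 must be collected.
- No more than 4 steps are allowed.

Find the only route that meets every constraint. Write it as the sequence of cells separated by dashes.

3 - 7 - 8 - 12 - 11

The budget equals the shortest possible length, so every move has to be on a shortest route through the required cells.
Route from 3: down 1 to 7, right 1 to 8, down 1 to 12, left 1 to 11 — 4 moves in all.
Check: all required cells visited; 4 ≤ 4 moves.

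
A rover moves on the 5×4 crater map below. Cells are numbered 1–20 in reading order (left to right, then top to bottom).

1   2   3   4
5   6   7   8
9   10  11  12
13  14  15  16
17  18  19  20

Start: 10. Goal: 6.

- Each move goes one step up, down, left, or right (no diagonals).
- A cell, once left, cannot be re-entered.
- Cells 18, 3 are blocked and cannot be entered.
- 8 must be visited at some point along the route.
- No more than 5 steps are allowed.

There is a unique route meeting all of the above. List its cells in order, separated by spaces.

10 11 12 8 7 6

The budget equals the shortest possible length, so every move has to be on a shortest route through the required cells.
Route from 10: right 2 to 12, up 1 to 8, left 2 to 6 — 5 moves in all.
Check: all required cells visited; 5 ≤ 5 moves.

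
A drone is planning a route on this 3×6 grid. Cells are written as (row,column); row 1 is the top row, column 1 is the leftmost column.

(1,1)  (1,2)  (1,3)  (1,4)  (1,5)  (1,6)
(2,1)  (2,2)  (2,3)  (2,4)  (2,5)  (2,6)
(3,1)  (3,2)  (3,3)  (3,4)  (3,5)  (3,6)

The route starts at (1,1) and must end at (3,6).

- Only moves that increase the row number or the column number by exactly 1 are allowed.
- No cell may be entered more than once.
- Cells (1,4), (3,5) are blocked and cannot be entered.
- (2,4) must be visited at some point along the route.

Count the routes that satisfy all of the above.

A right/down-only route from (1,1) to (3,6) makes exactly 2 down-moves and 5 right-moves in some order.
With no other constraints that would be C(7,2) = 21 routes.
Split at (2,4) and multiply the segment counts (each segment already excludes blocked cells): (1,1)→(2,4): 3; (2,4)→(3,6): 1; product = 3.
That gives 3 routes.

3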